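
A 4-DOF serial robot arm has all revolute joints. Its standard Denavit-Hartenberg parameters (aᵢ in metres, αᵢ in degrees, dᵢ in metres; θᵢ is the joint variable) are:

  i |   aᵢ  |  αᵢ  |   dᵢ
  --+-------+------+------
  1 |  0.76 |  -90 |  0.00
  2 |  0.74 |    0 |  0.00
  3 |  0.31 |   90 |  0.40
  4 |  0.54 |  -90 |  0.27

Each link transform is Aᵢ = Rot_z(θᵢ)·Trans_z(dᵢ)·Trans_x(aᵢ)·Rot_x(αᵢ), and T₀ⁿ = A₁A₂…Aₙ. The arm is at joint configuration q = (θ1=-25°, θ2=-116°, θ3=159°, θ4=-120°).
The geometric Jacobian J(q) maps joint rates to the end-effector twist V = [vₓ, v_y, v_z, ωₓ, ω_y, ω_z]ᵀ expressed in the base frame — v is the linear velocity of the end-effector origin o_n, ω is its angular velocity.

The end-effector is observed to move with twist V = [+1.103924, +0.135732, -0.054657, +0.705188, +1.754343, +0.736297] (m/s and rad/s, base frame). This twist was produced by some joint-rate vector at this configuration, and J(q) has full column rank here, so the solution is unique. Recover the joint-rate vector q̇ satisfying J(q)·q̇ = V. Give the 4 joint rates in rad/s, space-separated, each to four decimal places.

o_n = [0.5596, -0.3356, 0.8353]
J₁: ẑ×o_n = [0.3356, 0.5596, -0.0000], ω = ẑ
J2: z=[0.4226, 0.9063, 0.0000] o=[0.6888, -0.3212, 0.0000] → [0.7570, -0.3530, 0.1110, 0.4226, 0.9063, 0.0000]
J3: z=[0.4226, 0.9063, 0.0000] o=[0.3948, -0.1841, 0.6651] → [0.1542, -0.0719, -0.2134, 0.4226, 0.9063, 0.0000]
J4: z=[0.6181, -0.2882, 0.7314] o=[0.7693, 0.0826, 0.4537] → [0.1959, -0.3892, -0.3189, 0.6181, -0.2882, 0.7314]
q̇ = J⁺·V = [0.8460, 0.9260, 0.9620, -0.1500]

0.8460 0.9260 0.9620 -0.1500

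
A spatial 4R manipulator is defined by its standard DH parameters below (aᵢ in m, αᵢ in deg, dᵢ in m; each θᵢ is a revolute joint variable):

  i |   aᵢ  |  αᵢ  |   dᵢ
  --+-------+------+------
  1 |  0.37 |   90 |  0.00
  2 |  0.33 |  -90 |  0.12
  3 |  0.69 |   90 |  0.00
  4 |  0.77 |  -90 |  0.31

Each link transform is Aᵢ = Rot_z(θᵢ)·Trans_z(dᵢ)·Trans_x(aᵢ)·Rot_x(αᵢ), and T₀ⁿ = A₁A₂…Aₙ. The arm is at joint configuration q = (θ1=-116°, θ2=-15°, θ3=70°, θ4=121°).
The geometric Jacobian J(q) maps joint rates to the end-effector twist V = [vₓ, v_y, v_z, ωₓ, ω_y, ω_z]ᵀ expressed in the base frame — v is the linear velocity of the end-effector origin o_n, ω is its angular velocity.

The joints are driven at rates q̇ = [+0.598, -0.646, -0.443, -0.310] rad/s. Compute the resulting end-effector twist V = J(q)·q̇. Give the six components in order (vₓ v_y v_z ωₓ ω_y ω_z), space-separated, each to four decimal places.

o_n = [-0.4980, -1.1344, 0.4507]
J₁: ẑ×o_n = [1.1344, -0.4980, 0.0000], ω = ẑ
J2: z=[-0.8988, 0.4384, 0.0000] o=[-0.1622, -0.3326, 0.0000] → [0.1976, 0.4051, 0.8679, -0.8988, 0.4384, 0.0000]
J3: z=[-0.1135, -0.2326, 0.9659] o=[-0.4098, -0.5664, -0.0854] → [0.4239, -0.0244, 0.0439, -0.1135, -0.2326, 0.9659]
J4: z=[-0.7053, -0.6659, -0.2432] o=[0.0731, -1.0556, -0.1465] → [-0.4169, 0.5601, -0.3246, -0.7053, -0.6659, -0.2432]
V = J·q̇ = [0.4922, -0.7224, -0.4795, 0.8495, 0.0263, 0.2455]

0.4922 -0.7224 -0.4795 0.8495 0.0263 0.2455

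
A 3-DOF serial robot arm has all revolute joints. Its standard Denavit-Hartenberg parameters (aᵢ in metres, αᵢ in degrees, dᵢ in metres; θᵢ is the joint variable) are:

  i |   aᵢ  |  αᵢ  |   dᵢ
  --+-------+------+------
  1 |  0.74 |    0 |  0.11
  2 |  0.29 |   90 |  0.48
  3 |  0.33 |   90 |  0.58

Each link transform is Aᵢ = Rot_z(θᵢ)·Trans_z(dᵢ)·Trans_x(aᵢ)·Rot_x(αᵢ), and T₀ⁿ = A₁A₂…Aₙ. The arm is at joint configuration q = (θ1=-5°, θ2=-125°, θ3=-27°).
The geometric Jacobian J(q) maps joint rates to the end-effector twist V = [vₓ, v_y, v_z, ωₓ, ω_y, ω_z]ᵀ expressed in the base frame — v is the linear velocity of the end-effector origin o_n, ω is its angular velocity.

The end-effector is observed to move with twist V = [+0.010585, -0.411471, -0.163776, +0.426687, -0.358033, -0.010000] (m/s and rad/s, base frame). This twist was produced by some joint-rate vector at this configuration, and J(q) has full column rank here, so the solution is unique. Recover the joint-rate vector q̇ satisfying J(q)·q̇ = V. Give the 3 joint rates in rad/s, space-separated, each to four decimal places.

o_n = [-0.0825, -0.1391, 0.4402]
J₁: ẑ×o_n = [0.1391, -0.0825, 0.0000], ω = ẑ
J2: z=[0.0000, 0.0000, 1.0000] o=[0.7372, -0.0645, 0.1100] → [0.0746, -0.8197, 0.0000, 0.0000, 0.0000, 1.0000]
J3: z=[-0.7660, 0.6428, 0.0000] o=[0.5508, -0.2866, 0.5900] → [-0.0963, -0.1148, 0.2940, -0.7660, 0.6428, 0.0000]
q̇ = J⁺·V = [-0.6560, 0.6460, -0.5570]

-0.6560 0.6460 -0.5570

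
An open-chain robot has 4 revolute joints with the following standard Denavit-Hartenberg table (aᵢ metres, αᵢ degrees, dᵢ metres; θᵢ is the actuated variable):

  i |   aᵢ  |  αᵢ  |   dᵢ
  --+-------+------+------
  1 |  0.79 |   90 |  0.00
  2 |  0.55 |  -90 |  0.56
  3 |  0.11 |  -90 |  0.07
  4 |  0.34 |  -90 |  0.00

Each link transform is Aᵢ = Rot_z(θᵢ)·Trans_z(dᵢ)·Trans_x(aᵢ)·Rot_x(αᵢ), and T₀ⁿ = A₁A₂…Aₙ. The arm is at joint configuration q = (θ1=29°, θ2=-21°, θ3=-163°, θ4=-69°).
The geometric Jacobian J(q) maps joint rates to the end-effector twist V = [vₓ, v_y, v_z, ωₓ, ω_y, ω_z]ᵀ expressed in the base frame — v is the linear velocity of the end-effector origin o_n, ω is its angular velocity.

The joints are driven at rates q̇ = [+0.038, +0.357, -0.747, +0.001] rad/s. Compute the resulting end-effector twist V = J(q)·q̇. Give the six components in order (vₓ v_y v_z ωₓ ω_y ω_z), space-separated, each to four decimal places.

-0.2000 0.1321 0.1771 -0.0604 -0.4427 -0.6595

o_n = [1.3848, 0.0498, 0.2440]
J₁: ẑ×o_n = [-0.0498, 1.3848, 0.0000], ω = ẑ
J2: z=[0.4848, -0.8746, 0.0000] o=[0.6909, 0.3830, 0.0000] → [-0.2134, -0.1183, 0.4453, 0.4848, -0.8746, 0.0000]
J3: z=[0.3134, 0.1737, 0.9336] o=[1.4115, 0.1421, -0.1971] → [0.1628, -0.1632, -0.0243, 0.3134, 0.1737, 0.9336]
J4: z=[0.7024, -0.7041, -0.1048] o=[1.3632, 0.0786, -0.0941] → [-0.2411, -0.2397, -0.0050, 0.7024, -0.7041, -0.1048]
V = J·q̇ = [-0.2000, 0.1321, 0.1771, -0.0604, -0.4427, -0.6595]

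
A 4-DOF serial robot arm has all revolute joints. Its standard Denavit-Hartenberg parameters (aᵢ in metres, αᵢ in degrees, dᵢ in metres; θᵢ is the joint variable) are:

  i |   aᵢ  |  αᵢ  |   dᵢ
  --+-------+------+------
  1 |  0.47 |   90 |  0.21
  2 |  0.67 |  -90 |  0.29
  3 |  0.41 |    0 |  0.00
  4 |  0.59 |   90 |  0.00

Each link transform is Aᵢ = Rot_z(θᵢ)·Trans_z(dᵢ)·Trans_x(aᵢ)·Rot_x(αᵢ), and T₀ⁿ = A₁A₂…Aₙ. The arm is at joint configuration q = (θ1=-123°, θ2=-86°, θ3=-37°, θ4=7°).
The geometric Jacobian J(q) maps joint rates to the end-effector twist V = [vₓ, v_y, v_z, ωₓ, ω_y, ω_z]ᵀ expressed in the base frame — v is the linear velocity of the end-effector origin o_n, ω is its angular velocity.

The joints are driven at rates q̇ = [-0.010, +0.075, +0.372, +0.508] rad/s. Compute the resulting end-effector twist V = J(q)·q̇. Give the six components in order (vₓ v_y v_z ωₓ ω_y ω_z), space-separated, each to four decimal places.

o_n = [-1.0108, -0.0294, -1.2947]
J₁: ẑ×o_n = [0.0294, -1.0108, 0.0000], ω = ẑ
J2: z=[-0.8387, 0.5446, 0.0000] o=[-0.2560, -0.3942, 0.2100] → [-0.8195, -1.2620, 0.1052, -0.8387, 0.5446, 0.0000]
J3: z=[-0.5433, -0.8366, 0.0698] o=[-0.5246, -0.2754, -0.4584] → [0.6826, -0.4883, -0.5404, -0.5433, -0.8366, 0.0698]
J4: z=[-0.5433, -0.8366, 0.0698] o=[-0.7440, -0.1602, -0.7850] → [0.4173, -0.2955, -0.2943, -0.5433, -0.8366, 0.0698]
V = J·q̇ = [0.4041, -0.4163, -0.3426, -0.5410, -0.6954, 0.0514]

0.4041 -0.4163 -0.3426 -0.5410 -0.6954 0.0514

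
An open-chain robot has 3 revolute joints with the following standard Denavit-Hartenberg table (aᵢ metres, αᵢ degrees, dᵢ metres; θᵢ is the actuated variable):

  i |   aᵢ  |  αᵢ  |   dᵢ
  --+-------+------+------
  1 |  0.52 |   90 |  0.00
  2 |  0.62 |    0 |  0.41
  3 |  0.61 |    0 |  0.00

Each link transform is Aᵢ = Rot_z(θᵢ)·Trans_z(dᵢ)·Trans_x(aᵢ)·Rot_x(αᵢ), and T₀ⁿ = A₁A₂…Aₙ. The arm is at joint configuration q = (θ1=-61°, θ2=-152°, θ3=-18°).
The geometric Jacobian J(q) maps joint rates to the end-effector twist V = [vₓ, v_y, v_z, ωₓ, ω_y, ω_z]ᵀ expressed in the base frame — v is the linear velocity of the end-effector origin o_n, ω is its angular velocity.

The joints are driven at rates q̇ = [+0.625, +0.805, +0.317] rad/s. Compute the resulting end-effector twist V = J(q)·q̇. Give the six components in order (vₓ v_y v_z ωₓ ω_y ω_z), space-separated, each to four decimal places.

o_n = [-0.6631, 0.3506, -0.3970]
J₁: ẑ×o_n = [-0.3506, -0.6631, 0.0000], ω = ẑ
J2: z=[-0.8746, -0.4848, 0.0000] o=[0.2521, -0.4548, 0.0000] → [0.1925, -0.3472, -1.1482, -0.8746, -0.4848, 0.0000]
J3: z=[-0.8746, -0.4848, 0.0000] o=[-0.3719, -0.1748, -0.2911] → [0.0514, -0.0926, -0.6007, -0.8746, -0.4848, 0.0000]
V = J·q̇ = [-0.0479, -0.7233, -1.1147, -0.9813, -0.5440, 0.6250]

-0.0479 -0.7233 -1.1147 -0.9813 -0.5440 0.6250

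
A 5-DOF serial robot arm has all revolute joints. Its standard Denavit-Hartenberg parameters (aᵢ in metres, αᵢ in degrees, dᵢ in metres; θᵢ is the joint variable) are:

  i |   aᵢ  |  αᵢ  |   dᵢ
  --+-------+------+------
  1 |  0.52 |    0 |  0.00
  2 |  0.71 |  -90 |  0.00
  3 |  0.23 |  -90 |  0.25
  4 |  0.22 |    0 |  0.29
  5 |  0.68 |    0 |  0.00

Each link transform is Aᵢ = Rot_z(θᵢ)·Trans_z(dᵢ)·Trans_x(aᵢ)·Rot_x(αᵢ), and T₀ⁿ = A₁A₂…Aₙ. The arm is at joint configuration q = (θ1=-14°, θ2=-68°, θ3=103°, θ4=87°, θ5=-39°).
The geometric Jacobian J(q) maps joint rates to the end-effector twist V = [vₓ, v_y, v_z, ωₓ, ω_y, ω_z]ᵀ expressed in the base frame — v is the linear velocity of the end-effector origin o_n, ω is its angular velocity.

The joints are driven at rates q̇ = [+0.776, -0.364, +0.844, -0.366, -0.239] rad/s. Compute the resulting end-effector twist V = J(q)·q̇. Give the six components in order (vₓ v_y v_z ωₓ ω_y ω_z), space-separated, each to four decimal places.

0.4280 0.8509 -0.0055 0.9178 -0.4663 0.2759

o_n = [0.0718, -0.4600, -0.6134]
J₁: ẑ×o_n = [0.4600, 0.0718, -0.0000], ω = ẑ
J2: z=[0.0000, 0.0000, 1.0000] o=[0.5046, -0.1258, 0.0000] → [0.3342, -0.4327, 0.0000, 0.0000, 0.0000, 1.0000]
J3: z=[0.9903, 0.1392, 0.0000] o=[0.6034, -0.8289, 0.0000] → [-0.0854, 0.6075, 0.4393, 0.9903, 0.1392, 0.0000]
J4: z=[-0.1356, 0.9649, 0.2250] o=[0.8437, -0.7429, -0.2241] → [-0.4393, -0.2264, 0.7065, -0.1356, 0.9649, 0.2250]
J5: z=[-0.1356, 0.9649, 0.2250] o=[0.5865, -0.4911, -0.1701] → [-0.4348, -0.1759, 0.4924, -0.1356, 0.9649, 0.2250]
V = J·q̇ = [0.4280, 0.8509, -0.0055, 0.9178, -0.4663, 0.2759]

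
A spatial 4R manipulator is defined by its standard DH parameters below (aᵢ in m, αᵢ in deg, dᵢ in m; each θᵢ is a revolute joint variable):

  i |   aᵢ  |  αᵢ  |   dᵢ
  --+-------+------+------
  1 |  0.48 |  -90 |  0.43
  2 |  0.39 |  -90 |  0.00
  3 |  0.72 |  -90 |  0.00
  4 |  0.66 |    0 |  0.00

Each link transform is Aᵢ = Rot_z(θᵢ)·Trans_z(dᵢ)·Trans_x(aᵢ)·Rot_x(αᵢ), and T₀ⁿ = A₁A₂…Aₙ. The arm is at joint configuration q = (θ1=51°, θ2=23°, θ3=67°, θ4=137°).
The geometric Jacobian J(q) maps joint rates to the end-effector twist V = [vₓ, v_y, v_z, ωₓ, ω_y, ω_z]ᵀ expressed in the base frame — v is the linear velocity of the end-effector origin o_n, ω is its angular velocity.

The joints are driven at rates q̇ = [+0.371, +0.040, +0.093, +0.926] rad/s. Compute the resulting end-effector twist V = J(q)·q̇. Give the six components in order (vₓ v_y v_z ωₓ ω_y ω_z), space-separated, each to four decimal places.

o_n = [0.8622, 0.7176, 0.6557]
J₁: ẑ×o_n = [-0.7176, 0.8622, 0.0000], ω = ẑ
J2: z=[-0.7771, 0.6293, 0.0000] o=[0.3021, 0.3730, 0.4300] → [0.1421, 0.1754, -0.6202, -0.7771, 0.6293, 0.0000]
J3: z=[-0.2459, -0.3037, -0.9205] o=[0.5280, 0.6520, 0.2776] → [-0.0545, -0.2146, 0.0854, -0.2459, -0.3037, -0.9205]
J4: z=[-0.2296, -0.9044, 0.3597] o=[1.2060, 0.4362, 0.1677] → [-0.5426, -0.0116, -0.3756, -0.2296, -0.9044, 0.3597]
V = J·q̇ = [-0.7680, 0.2961, -0.3647, -0.2666, -0.8405, 0.6184]

-0.7680 0.2961 -0.3647 -0.2666 -0.8405 0.6184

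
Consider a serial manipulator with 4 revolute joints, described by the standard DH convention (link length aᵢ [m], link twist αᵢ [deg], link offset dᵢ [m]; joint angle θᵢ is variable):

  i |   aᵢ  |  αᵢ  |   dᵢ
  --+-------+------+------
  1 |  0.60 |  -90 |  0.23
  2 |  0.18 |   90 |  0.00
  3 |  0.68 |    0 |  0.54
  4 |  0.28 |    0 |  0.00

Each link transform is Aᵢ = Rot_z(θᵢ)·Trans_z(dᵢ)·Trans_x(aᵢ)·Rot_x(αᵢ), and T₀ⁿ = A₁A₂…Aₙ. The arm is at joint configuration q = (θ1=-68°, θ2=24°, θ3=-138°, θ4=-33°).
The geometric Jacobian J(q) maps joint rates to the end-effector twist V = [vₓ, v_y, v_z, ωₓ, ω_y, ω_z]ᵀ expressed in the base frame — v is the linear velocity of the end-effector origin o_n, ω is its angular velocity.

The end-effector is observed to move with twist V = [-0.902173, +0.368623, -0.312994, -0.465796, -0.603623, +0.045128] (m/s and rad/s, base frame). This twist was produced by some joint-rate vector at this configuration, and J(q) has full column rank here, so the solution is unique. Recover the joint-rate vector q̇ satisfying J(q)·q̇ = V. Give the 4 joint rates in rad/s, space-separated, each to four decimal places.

o_n = [-0.3614, -0.4370, 0.9681]
J₁: ẑ×o_n = [0.4370, -0.3614, 0.0000], ω = ẑ
J2: z=[0.9272, 0.3746, 0.0000] o=[0.2248, -0.5563, 0.2300] → [0.2765, -0.6844, 0.3302, 0.9272, 0.3746, 0.0000]
J3: z=[0.1524, -0.3771, 0.9135] o=[0.2864, -0.7088, 0.1568] → [-0.5543, -0.7154, -0.2029, 0.1524, -0.3771, 0.9135]
J4: z=[0.1524, -0.3771, 0.9135] o=[-0.2262, -0.6548, 0.8556] → [-0.2414, -0.1407, -0.0178, 0.1524, -0.3771, 0.9135]
q̇ = J⁺·V = [-0.8200, -0.6580, 0.4260, 0.5210]

-0.8200 -0.6580 0.4260 0.5210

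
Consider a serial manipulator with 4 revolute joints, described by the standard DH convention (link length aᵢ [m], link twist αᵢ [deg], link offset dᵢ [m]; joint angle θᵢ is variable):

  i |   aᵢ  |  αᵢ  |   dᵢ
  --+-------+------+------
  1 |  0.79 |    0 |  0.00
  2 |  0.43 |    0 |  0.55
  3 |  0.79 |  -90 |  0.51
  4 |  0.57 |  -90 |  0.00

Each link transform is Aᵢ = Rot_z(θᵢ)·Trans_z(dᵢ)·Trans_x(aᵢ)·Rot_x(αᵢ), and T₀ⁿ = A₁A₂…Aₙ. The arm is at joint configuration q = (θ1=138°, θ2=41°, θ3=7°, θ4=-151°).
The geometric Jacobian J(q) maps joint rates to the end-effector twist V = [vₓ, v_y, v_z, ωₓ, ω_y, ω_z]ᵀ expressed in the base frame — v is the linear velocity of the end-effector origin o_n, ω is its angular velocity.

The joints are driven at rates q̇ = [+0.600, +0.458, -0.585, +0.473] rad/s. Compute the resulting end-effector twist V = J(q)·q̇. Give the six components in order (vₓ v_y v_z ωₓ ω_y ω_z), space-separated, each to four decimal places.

-0.4407 -0.9579 0.2358 0.0494 -0.4704 0.4730

o_n = [-1.3069, 0.5057, 1.3363]
J₁: ẑ×o_n = [-0.5057, -1.3069, 0.0000], ω = ẑ
J2: z=[0.0000, 0.0000, 1.0000] o=[-0.5871, 0.5286, 0.0000] → [0.0230, -0.7198, 0.0000, 0.0000, 0.0000, 1.0000]
J3: z=[0.0000, 0.0000, 1.0000] o=[-1.0170, 0.5361, 0.5500] → [0.0305, -0.2899, 0.0000, 0.0000, 0.0000, 1.0000]
J4: z=[0.1045, -0.9945, 0.0000] o=[-1.8027, 0.4535, 1.0600] → [-0.2748, -0.0289, 0.4985, 0.1045, -0.9945, 0.0000]
V = J·q̇ = [-0.4407, -0.9579, 0.2358, 0.0494, -0.4704, 0.4730]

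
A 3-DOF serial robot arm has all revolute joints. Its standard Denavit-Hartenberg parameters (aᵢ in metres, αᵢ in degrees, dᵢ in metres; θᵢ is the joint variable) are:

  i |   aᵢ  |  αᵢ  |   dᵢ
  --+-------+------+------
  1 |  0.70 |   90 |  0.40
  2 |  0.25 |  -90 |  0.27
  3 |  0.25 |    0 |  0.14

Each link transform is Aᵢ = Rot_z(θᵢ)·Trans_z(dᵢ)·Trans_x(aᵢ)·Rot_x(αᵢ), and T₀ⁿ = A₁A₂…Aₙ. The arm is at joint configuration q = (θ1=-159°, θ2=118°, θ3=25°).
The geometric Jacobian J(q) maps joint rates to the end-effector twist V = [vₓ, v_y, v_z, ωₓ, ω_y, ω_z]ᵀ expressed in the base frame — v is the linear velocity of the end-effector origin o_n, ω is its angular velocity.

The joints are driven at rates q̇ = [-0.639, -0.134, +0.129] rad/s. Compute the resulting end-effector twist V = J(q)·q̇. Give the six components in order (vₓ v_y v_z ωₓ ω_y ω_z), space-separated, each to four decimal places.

o_n = [-0.3881, 0.0271, 0.7551]
J₁: ẑ×o_n = [-0.0271, -0.3881, 0.0000], ω = ẑ
J2: z=[-0.3584, 0.9336, 0.0000] o=[-0.6535, -0.2509, 0.4000] → [0.3315, 0.1272, -0.3474, -0.3584, 0.9336, 0.0000]
J3: z=[0.8243, 0.3164, -0.4695] o=[-0.6407, 0.0433, 0.6207] → [0.0349, -0.2293, -0.0933, 0.8243, 0.3164, -0.4695]
V = J·q̇ = [-0.0226, 0.2014, 0.0345, 0.1544, -0.0843, -0.6996]

-0.0226 0.2014 0.0345 0.1544 -0.0843 -0.6996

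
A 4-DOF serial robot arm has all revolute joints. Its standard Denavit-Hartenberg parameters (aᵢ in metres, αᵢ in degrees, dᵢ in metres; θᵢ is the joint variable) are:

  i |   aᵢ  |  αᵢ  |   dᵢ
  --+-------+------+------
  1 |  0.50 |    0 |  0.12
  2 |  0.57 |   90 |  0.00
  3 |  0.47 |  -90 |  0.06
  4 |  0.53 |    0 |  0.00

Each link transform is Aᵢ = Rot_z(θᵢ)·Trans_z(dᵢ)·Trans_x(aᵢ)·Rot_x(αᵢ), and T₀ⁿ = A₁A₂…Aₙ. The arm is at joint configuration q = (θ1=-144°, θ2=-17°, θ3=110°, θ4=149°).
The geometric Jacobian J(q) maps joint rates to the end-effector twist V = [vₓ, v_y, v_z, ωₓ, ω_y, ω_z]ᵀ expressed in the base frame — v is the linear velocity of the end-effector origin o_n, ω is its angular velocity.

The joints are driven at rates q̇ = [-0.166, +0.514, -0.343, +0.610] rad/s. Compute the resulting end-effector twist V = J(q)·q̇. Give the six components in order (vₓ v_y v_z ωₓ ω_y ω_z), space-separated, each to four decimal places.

o_n = [-0.8690, -0.6791, 0.1348]
J₁: ẑ×o_n = [0.6791, -0.8690, 0.0000], ω = ẑ
J2: z=[0.0000, 0.0000, 1.0000] o=[-0.4045, -0.2939, 0.1200] → [0.3852, -0.4645, 0.0000, 0.0000, 0.0000, 1.0000]
J3: z=[-0.3256, 0.9455, 0.0000] o=[-0.9435, -0.4795, 0.1200] → [0.0140, 0.0048, -0.0054, -0.3256, 0.9455, 0.0000]
J4: z=[0.8885, 0.3059, -0.3420] o=[-0.8110, -0.3704, 0.5617] → [-0.2362, 0.3992, -0.2565, 0.8885, 0.3059, -0.3420]
V = J·q̇ = [-0.0636, 0.1473, -0.1546, 0.6537, -0.1377, 0.1394]

-0.0636 0.1473 -0.1546 0.6537 -0.1377 0.1394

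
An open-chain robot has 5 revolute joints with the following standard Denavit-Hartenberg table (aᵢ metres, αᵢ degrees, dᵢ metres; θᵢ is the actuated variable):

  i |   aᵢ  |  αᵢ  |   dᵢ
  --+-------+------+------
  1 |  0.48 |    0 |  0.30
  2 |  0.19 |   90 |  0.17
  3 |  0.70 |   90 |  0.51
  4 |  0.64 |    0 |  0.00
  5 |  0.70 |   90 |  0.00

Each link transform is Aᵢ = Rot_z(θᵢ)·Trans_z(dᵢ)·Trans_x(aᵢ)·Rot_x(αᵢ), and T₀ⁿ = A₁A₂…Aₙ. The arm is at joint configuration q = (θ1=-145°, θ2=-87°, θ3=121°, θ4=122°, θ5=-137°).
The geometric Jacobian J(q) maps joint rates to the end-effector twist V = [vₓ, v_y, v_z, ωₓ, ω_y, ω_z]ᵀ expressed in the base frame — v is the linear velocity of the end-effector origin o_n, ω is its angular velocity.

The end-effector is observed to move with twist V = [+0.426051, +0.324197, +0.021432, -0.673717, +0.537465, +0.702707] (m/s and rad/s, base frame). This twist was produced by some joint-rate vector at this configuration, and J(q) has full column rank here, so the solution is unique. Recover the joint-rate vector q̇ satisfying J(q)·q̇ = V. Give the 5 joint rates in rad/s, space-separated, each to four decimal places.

o_n = [0.5055, -0.0099, 1.3589]
J₁: ẑ×o_n = [0.0099, 0.5055, -0.0000], ω = ẑ
J2: z=[0.0000, 0.0000, 1.0000] o=[-0.3932, -0.2753, 0.3000] → [-0.2654, 0.8987, 0.0000, 0.0000, 0.0000, 1.0000]
J3: z=[0.7880, 0.6157, 0.0000] o=[-0.5102, -0.1256, 0.4700] → [0.5473, -0.7004, -0.5341, 0.7880, 0.6157, 0.0000]
J4: z=[-0.5277, 0.6755, 0.5150] o=[0.1137, -0.0957, 1.0700] → [0.1509, 0.3542, -0.3099, -0.5277, 0.6755, 0.5150]
J5: z=[-0.5277, 0.6755, 0.5150] o=[0.4338, 0.3761, 0.7793] → [0.5903, 0.3427, 0.1553, -0.5277, 0.6755, 0.5150]
q̇ = J⁺·V = [0.8540, -0.6550, -0.2000, 0.5100, 0.4680]

0.8540 -0.6550 -0.2000 0.5100 0.4680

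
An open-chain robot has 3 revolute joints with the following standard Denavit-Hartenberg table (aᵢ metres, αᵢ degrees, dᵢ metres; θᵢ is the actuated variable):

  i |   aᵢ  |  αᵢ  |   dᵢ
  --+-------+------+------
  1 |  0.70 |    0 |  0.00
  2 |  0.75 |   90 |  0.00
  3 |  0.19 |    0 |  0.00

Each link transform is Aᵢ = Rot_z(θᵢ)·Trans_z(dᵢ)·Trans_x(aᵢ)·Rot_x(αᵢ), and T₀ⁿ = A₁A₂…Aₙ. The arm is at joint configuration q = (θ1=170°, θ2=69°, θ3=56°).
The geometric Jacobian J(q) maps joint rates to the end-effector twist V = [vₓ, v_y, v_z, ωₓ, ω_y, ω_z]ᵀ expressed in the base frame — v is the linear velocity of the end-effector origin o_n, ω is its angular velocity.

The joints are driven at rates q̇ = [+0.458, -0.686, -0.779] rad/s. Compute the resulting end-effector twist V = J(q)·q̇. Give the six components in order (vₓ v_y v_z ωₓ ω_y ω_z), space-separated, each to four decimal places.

o_n = [-1.1304, -0.6124, 0.1575]
J₁: ẑ×o_n = [0.6124, -1.1304, 0.0000], ω = ẑ
J2: z=[0.0000, 0.0000, 1.0000] o=[-0.6894, 0.1216, 0.0000] → [0.7339, -0.4410, 0.0000, 0.0000, 0.0000, 1.0000]
J3: z=[-0.8572, 0.5150, 0.0000] o=[-1.0756, -0.5213, 0.0000] → [0.0811, 0.1350, 0.1062, -0.8572, 0.5150, 0.0000]
V = J·q̇ = [-0.2862, -0.3204, -0.0828, 0.6677, -0.4012, -0.2280]

-0.2862 -0.3204 -0.0828 0.6677 -0.4012 -0.2280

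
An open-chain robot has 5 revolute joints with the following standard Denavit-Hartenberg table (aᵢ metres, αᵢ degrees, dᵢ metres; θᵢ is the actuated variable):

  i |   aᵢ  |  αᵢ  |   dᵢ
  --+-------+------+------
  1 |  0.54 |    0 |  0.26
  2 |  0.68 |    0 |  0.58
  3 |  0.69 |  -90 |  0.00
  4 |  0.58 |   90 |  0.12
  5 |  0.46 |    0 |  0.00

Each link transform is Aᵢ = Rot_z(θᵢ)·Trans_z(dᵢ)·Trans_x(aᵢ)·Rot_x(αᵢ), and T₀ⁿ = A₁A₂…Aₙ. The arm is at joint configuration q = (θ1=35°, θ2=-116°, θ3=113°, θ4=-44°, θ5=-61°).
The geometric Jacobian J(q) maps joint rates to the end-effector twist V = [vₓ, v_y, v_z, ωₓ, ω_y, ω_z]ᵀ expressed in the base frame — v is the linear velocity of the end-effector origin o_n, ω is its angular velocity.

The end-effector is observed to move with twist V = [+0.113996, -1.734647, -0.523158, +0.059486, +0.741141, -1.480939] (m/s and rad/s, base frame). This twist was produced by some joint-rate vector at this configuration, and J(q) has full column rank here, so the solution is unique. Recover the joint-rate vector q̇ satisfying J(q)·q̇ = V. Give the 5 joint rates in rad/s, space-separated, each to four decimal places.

o_n = [1.7733, 0.0704, 1.3978]
J₁: ẑ×o_n = [-0.0704, 1.7733, 0.0000], ω = ẑ
J2: z=[0.0000, 0.0000, 1.0000] o=[0.4423, 0.3097, 0.2600] → [0.2393, 1.3310, -0.0000, 0.0000, 0.0000, 1.0000]
J3: z=[0.0000, 0.0000, 1.0000] o=[0.5487, -0.3619, 0.8400] → [-0.4323, 1.2246, 0.0000, 0.0000, 0.0000, 1.0000]
J4: z=[-0.5299, 0.8480, 0.0000] o=[1.1339, 0.0037, 0.8400] → [0.4731, 0.2956, -0.5776, -0.5299, 0.8480, 0.0000]
J5: z=[-0.5891, -0.3681, 0.7193] o=[1.4241, 0.3266, 1.2429] → [0.1273, 0.3425, 0.2795, -0.5891, -0.3681, 0.7193]
q̇ = J⁺·V = [-0.7270, -0.3960, 0.1010, 0.5970, -0.6380]

-0.7270 -0.3960 0.1010 0.5970 -0.6380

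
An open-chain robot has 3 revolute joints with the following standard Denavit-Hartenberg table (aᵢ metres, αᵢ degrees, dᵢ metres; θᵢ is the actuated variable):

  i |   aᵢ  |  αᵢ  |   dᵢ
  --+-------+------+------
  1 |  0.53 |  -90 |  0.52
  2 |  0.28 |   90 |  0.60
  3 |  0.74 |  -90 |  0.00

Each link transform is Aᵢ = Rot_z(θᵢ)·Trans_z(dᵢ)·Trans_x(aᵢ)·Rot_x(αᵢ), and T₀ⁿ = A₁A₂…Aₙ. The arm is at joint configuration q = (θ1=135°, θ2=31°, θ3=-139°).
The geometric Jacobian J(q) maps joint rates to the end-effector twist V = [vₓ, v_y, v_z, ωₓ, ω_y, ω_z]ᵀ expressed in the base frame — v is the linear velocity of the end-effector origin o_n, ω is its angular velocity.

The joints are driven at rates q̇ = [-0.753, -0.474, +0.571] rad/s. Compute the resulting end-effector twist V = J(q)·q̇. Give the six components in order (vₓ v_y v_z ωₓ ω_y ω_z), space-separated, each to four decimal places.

0.1997 0.5615 -0.2559 0.1272 0.5431 -0.2636

o_n = [-0.2869, 0.1250, 0.6634]
J₁: ẑ×o_n = [-0.1250, -0.2869, 0.0000], ω = ẑ
J2: z=[-0.7071, -0.7071, 0.0000] o=[-0.3748, 0.3748, 0.5200] → [-0.1014, 0.1014, 0.2387, -0.7071, -0.7071, 0.0000]
J3: z=[-0.3642, 0.3642, 0.8572] o=[-0.9687, 0.1202, 0.3758] → [0.1007, 0.6892, -0.2500, -0.3642, 0.3642, 0.8572]
V = J·q̇ = [0.1997, 0.5615, -0.2559, 0.1272, 0.5431, -0.2636]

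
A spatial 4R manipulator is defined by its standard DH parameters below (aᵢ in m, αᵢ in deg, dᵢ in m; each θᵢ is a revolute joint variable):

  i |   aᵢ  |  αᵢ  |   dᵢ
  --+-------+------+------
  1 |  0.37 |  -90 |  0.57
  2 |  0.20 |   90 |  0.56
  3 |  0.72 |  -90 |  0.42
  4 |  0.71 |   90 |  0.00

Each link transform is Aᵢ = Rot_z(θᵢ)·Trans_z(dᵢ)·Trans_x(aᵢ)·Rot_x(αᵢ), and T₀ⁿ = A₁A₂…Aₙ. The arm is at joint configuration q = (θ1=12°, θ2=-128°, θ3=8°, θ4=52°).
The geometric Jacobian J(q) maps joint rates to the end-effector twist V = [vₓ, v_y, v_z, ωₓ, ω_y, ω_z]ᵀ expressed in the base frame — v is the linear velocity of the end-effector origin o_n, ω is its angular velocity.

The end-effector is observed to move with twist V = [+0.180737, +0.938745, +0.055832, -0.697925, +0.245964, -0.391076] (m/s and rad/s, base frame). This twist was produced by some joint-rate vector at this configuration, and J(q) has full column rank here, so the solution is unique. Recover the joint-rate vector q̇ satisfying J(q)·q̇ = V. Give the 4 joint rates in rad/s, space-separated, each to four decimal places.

o_n = [-0.4910, 0.6328, 1.7164]
J₁: ẑ×o_n = [-0.6328, -0.4910, 0.0000], ω = ẑ
J2: z=[-0.2079, 0.9781, 0.0000] o=[0.3619, 0.0769, 0.5700] → [1.1214, 0.2384, 0.7187, -0.2079, 0.9781, 0.0000]
J3: z=[-0.7708, -0.1638, -0.6157] o=[0.1250, 0.5991, 0.7276] → [-0.1413, 1.1414, -0.1269, -0.7708, -0.1638, -0.6157]
J4: z=[-0.1221, 0.9864, -0.1097] o=[-0.6489, 0.5370, 1.0309] → [0.6868, 0.0664, -0.1675, -0.1221, 0.9864, -0.1097]
q̇ = J⁺·V = [0.1260, 0.2530, 0.8160, 0.1340]

0.1260 0.2530 0.8160 0.1340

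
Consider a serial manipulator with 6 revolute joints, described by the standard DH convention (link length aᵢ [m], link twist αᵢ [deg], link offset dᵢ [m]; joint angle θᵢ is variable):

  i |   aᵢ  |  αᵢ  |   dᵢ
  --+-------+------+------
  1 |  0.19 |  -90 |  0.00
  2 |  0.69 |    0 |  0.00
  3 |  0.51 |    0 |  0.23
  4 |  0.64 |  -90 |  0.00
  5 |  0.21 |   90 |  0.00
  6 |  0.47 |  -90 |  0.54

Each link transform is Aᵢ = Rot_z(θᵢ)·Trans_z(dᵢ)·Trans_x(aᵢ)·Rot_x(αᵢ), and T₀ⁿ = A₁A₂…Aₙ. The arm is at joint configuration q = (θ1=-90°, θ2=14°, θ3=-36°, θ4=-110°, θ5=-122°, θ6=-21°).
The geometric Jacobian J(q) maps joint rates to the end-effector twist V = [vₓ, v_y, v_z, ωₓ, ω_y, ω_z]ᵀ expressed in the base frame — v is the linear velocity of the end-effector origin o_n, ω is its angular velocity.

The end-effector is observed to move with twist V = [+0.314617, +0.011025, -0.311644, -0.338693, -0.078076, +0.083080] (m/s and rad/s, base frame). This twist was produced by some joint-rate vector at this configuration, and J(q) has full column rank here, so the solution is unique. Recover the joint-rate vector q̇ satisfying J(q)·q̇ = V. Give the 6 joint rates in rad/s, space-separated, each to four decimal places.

0.2490 0.3880 -0.2090 -0.4080 -0.0530 0.2070

o_n = [0.4940, -1.3154, -0.2088]
J₁: ẑ×o_n = [1.3154, 0.4940, -0.0000], ω = ẑ
J2: z=[1.0000, 0.0000, 0.0000] o=[0.0000, -0.1900, 0.0000] → [0.0000, 0.2088, -1.1254, 1.0000, 0.0000, 0.0000]
J3: z=[1.0000, 0.0000, 0.0000] o=[0.0000, -0.8595, -0.1669] → [0.0000, 0.0419, -0.4559, 1.0000, 0.0000, 0.0000]
J4: z=[1.0000, 0.0000, 0.0000] o=[0.2300, -1.3324, 0.0241] → [-0.0000, 0.2329, 0.0169, 1.0000, 0.0000, 0.0000]
J5: z=[0.0000, -0.7431, 0.6691] o=[0.2300, -0.9041, 0.4997] → [0.8017, 0.1767, 0.1962, 0.0000, -0.7431, 0.6691]
J6: z=[-0.5299, -0.5675, -0.6302] o=[0.4081, -0.9786, 0.4170] → [0.1428, -0.3858, 0.2273, -0.5299, -0.5675, -0.6302]
q̇ = J⁺·V = [0.2490, 0.3880, -0.2090, -0.4080, -0.0530, 0.2070]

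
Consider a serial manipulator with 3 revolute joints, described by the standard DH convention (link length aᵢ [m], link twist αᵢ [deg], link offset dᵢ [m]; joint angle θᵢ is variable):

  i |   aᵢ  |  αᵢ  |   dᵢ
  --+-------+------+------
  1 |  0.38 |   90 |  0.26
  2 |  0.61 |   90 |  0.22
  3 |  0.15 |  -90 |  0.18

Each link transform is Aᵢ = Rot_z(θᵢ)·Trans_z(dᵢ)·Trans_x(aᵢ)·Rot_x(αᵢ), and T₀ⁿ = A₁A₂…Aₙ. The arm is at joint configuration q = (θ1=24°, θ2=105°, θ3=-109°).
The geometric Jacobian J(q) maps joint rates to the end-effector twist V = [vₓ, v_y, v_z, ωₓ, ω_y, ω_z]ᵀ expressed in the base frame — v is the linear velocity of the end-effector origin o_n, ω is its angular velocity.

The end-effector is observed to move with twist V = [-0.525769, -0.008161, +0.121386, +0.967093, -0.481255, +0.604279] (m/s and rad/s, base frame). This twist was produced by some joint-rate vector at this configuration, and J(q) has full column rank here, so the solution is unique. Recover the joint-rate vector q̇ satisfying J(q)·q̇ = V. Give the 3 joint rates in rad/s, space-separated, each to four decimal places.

0.4200 0.8330 0.7120

o_n = [0.4051, 0.0948, 0.8486]
J₁: ẑ×o_n = [-0.0948, 0.4051, 0.0000], ω = ẑ
J2: z=[0.4067, -0.9135, 0.0000] o=[0.3471, 0.1546, 0.2600] → [-0.5377, -0.2394, 0.0286, 0.4067, -0.9135, 0.0000]
J3: z=[0.8824, 0.3929, 0.2588] o=[0.2924, -0.1106, 0.8492] → [-0.0534, 0.0297, 0.1370, 0.8824, 0.3929, 0.2588]
q̇ = J⁺·V = [0.4200, 0.8330, 0.7120]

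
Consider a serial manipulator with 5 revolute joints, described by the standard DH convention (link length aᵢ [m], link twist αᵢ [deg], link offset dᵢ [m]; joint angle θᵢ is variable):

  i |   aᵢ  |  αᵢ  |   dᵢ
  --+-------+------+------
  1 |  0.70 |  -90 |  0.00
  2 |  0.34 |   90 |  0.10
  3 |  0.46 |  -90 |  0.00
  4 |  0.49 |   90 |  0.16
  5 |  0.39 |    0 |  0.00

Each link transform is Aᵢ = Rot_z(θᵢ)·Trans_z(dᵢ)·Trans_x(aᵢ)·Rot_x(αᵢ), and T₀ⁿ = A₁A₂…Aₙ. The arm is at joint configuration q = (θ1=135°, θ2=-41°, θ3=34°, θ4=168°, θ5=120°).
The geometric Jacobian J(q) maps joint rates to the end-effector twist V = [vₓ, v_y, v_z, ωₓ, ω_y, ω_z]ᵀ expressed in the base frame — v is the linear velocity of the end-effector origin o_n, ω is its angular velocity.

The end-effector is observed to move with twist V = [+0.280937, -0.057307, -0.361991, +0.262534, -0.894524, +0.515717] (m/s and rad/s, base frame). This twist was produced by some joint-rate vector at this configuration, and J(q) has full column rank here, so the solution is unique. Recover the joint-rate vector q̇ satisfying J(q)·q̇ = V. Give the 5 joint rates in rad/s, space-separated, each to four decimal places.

o_n = [-1.0625, 0.2019, 0.0874]
J₁: ẑ×o_n = [-0.2019, -1.0625, 0.0000], ω = ẑ
J2: z=[-0.7071, -0.7071, 0.0000] o=[-0.4950, 0.4950, 0.0000] → [-0.0618, 0.0618, -0.1940, -0.7071, -0.7071, 0.0000]
J3: z=[0.4639, -0.4639, 0.7547] o=[-0.7471, 0.6057, 0.2231] → [0.3677, -0.1751, -0.3336, 0.4639, -0.4639, 0.7547]
J4: z=[-0.2878, -0.8846, -0.3669] o=[-1.1325, 0.6273, 0.4733] → [0.1852, -0.1367, 0.1844, -0.2878, -0.8846, -0.3669]
J5: z=[-0.6280, 0.4635, -0.6251] o=[-0.8243, 0.5105, 0.0770] → [-0.1881, 0.1555, 0.3042, -0.6280, 0.4635, -0.6251]
q̇ = J⁺·V = [-0.1010, 0.3830, 0.3400, 0.1720, -0.6770]

-0.1010 0.3830 0.3400 0.1720 -0.6770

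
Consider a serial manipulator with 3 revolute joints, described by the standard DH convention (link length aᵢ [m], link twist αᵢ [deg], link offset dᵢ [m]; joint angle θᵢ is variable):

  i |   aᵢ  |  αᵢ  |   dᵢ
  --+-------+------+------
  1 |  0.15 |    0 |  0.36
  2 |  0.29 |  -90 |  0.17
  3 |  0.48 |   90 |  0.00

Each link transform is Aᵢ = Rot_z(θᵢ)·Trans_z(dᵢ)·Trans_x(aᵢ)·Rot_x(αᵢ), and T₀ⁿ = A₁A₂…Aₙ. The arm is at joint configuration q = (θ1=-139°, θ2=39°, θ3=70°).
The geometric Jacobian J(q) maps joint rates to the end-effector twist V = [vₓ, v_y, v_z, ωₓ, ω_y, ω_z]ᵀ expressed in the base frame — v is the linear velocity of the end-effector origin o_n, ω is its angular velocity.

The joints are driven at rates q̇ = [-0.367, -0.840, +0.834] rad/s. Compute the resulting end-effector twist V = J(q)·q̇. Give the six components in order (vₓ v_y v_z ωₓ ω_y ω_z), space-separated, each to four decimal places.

-0.5106 0.5072 -0.1369 0.8213 -0.1448 -1.2070

o_n = [-0.1921, -0.5457, 0.0789]
J₁: ẑ×o_n = [0.5457, -0.1921, 0.0000], ω = ẑ
J2: z=[0.0000, 0.0000, 1.0000] o=[-0.1132, -0.0984, 0.3600] → [0.4473, -0.0789, 0.0000, 0.0000, 0.0000, 1.0000]
J3: z=[0.9848, -0.1736, 0.0000] o=[-0.1636, -0.3840, 0.5300] → [0.0783, 0.4442, -0.1642, 0.9848, -0.1736, 0.0000]
V = J·q̇ = [-0.5106, 0.5072, -0.1369, 0.8213, -0.1448, -1.2070]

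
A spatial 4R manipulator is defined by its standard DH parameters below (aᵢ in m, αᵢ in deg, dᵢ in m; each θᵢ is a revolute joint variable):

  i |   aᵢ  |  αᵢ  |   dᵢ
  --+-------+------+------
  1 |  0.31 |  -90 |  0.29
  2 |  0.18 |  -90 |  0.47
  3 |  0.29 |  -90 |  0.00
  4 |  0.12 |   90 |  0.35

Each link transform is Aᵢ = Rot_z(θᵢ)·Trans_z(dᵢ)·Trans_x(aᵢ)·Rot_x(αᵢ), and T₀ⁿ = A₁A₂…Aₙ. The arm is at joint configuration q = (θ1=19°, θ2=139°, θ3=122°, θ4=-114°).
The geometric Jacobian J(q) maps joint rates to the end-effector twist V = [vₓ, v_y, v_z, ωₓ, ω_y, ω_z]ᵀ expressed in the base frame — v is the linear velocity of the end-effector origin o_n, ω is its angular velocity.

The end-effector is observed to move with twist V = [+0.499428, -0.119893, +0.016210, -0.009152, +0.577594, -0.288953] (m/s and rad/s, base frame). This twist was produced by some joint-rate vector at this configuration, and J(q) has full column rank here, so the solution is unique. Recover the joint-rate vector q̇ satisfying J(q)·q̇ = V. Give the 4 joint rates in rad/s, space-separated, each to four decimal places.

-0.8000 0.2550 0.2680 0.5550

o_n = [0.2529, 0.5640, 0.5332]
J₁: ẑ×o_n = [-0.5640, 0.2529, 0.0000], ω = ẑ
J2: z=[-0.3256, 0.9455, 0.0000] o=[0.2931, 0.1009, 0.2900] → [0.2300, 0.0792, -0.1127, -0.3256, 0.9455, 0.0000]
J3: z=[-0.6203, -0.2136, 0.7547] o=[0.0116, 0.5011, 0.1719] → [-0.1246, 0.4062, 0.0125, -0.6203, -0.2136, 0.7547]
J4: z=[0.4326, 0.7094, 0.5564] o=[0.2014, 0.3063, 0.2727] → [0.0414, -0.0841, 0.0749, 0.4326, 0.7094, 0.5564]
q̇ = J⁺·V = [-0.8000, 0.2550, 0.2680, 0.5550]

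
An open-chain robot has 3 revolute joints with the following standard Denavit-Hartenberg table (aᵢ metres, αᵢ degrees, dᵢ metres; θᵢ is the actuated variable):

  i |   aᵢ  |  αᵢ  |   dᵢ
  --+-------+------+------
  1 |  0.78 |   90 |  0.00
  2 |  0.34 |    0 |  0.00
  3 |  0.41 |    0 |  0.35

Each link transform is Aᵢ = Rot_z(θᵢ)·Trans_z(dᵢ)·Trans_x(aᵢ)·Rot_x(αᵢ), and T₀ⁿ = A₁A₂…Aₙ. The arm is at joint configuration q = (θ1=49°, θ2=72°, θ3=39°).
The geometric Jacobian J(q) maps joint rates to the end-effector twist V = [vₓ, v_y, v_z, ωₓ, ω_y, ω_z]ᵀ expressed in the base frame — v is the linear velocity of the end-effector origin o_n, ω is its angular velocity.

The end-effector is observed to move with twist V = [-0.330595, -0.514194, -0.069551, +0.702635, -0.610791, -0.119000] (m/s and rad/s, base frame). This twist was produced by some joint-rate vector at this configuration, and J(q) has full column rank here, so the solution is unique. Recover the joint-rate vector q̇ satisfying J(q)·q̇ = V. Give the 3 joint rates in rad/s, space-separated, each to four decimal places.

-0.1190 0.6400 0.2910

o_n = [0.7484, 0.3275, 0.7061]
J₁: ẑ×o_n = [-0.3275, 0.7484, 0.0000], ω = ẑ
J2: z=[0.7547, -0.6561, 0.0000] o=[0.5117, 0.5887, 0.0000] → [-0.4633, -0.5329, -0.0419, 0.7547, -0.6561, 0.0000]
J3: z=[0.7547, -0.6561, 0.0000] o=[0.5807, 0.6680, 0.3234] → [-0.2511, -0.2889, -0.1469, 0.7547, -0.6561, 0.0000]
q̇ = J⁺·V = [-0.1190, 0.6400, 0.2910]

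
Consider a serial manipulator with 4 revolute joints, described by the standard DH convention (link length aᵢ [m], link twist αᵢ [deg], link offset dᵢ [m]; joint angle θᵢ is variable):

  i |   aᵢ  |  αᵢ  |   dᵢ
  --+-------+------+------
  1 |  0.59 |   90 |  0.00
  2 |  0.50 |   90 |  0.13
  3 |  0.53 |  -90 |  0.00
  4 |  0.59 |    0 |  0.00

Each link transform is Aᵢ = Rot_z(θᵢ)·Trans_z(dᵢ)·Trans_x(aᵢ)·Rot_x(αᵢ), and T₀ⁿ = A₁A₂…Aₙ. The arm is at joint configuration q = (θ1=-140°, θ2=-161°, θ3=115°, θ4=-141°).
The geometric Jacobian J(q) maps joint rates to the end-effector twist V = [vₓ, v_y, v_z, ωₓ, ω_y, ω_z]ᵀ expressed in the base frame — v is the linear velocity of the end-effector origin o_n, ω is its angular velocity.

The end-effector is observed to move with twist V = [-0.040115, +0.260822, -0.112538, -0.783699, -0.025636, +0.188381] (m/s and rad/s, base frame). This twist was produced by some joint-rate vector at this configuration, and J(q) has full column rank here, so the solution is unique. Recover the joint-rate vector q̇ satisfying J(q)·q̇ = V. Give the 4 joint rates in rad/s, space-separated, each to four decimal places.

o_n = [-0.1443, 0.1332, 0.1981]
J₁: ẑ×o_n = [-0.1332, -0.1443, 0.0000], ω = ẑ
J2: z=[-0.6428, 0.7660, 0.0000] o=[-0.4520, -0.3792, 0.0000] → [0.1518, 0.1274, -0.5651, -0.6428, 0.7660, 0.0000]
J3: z=[0.2494, 0.2093, 0.9455] o=[-0.1734, 0.0242, -0.1628] → [-0.0275, -0.0625, 0.0211, 0.2494, 0.2093, 0.9455]
J4: z=[-0.3848, -0.8746, 0.2951] o=[-0.6444, 0.2561, -0.0899] → [-0.2156, 0.2584, 0.4846, -0.3848, -0.8746, 0.2951]
q̇ = J⁺·V = [0.1230, 0.7660, -0.1390, 0.6670]

0.1230 0.7660 -0.1390 0.6670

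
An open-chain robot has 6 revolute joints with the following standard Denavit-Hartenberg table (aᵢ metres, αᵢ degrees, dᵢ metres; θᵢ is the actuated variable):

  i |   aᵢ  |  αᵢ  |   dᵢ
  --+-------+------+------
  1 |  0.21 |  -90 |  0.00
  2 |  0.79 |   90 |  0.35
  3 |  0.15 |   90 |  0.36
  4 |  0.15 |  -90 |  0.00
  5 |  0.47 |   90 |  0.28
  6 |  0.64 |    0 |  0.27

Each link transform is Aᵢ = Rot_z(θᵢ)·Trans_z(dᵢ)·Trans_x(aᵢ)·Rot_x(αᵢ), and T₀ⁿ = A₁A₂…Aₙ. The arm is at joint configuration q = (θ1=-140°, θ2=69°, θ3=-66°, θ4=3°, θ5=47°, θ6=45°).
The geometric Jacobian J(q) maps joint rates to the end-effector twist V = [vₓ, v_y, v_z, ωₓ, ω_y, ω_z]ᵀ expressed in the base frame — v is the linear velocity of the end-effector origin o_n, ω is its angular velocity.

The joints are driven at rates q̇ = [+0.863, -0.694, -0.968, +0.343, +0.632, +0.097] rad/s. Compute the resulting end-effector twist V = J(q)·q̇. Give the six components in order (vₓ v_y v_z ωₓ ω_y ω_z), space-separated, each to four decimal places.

o_n = [-1.7244, -0.8680, -1.1592]
J₁: ẑ×o_n = [0.8680, -1.7244, 0.0000], ω = ẑ
J2: z=[0.6428, -0.7660, 0.0000] o=[-0.1609, -0.1350, 0.0000] → [0.8880, 0.7451, -1.6689, 0.6428, -0.7660, 0.0000]
J3: z=[-0.7152, -0.6001, 0.3584] o=[-0.1528, -0.5851, -0.7375] → [0.3544, -0.8648, -0.7408, -0.7152, -0.6001, 0.3584]
J4: z=[-0.0107, 0.5220, 0.8529] o=[-0.5151, -0.7102, -0.6655] → [-0.1231, -1.0367, 0.6330, -0.0107, 0.5220, 0.8529]
J5: z=[-0.6776, -0.6310, 0.3777] o=[-0.6254, -0.6241, -0.7195] → [0.3695, -0.7131, -0.5282, -0.6776, -0.6310, 0.3777]
J6: z=[-0.5451, 0.7757, 0.3180] o=[-1.0471, -0.7963, -1.0225] → [-0.0832, -0.2899, 0.5645, -0.5451, 0.7757, 0.3180]
V = J·q̇ = [-0.0270, -2.0025, 1.8133, -0.2386, 0.9680, 1.0782]

-0.0270 -2.0025 1.8133 -0.2386 0.9680 1.0782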